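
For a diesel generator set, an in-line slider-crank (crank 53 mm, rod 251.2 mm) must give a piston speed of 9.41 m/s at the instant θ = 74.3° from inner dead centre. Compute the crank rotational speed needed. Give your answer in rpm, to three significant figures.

For an in-line slider-crank, |v_piston| = rω|sinθ|·[1 + r cosθ/√(L² − r² sin²θ)].
With r = 0.053 m, L = 0.2512 m, θ = 74.3°: the bracketed kinematic factor |dx/dθ| = 0.053998 m.
ω = v/|dx/dθ| = 9.41/0.053998 = 174.27 rad/s.
N = 60ω/(2π) = 1664.1 rpm.

1660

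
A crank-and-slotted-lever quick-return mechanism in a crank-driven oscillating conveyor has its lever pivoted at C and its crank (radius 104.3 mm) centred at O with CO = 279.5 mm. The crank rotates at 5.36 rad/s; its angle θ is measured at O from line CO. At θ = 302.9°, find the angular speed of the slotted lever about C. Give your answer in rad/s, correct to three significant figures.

1.19

ω = 5.36 rad/s
Crank pin A relative to C: A = (d + r cosθ, r sinθ); lever angle φ = atan2(r sinθ, d + r cosθ).
Differentiating tanφ: φ̇ = rω(d cosθ + r)/(d² + r² + 2dr cosθ).
d² + r² + 2dr cosθ = |CA|² = 0.120668 m²;  d cosθ + r = +0.25612 m.
|ω_lever| = |0.1043·5.36·+0.25612| / 0.120668 = 1.1866 rad/s.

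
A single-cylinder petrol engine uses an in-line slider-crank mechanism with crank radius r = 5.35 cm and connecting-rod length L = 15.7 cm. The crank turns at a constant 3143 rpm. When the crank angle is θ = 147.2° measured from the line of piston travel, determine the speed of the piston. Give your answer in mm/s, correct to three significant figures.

ω = 2π·3143/60 = 329.1 rad/s
For an in-line slider-crank, x = r cosθ + √(L² − r² sin²θ), so v = −rω sinθ·[1 + r cosθ/√(L² − r² sin²θ)].
With r = 0.0535 m, L = 0.157 m, θ = 147.2°: √(L² − r² sin²θ) = 0.1543 m.
v = −0.0535·329.1·0.54171·[1 + 0.0535·-0.84057/0.1543] = -6.7588 m/s.
|v| = 6.7588 m/s = 6758.8 mm/s.

6760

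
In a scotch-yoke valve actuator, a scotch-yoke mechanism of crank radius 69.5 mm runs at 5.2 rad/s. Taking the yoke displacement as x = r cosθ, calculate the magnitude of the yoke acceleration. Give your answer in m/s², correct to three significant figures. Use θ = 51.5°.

ω = 5.2 rad/s
x = r cosθ ⇒ ẍ = −rω² cosθ (ω constant).
|a| = rω²|cosθ| = 0.0695·(5.2)²·|cos 51.5°| = 1.1699 m/s².

1.17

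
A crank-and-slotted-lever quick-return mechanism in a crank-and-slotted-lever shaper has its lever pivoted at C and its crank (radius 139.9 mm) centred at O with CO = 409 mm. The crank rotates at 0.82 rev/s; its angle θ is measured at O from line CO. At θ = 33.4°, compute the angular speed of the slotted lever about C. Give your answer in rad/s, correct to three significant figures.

1.23

ω = 5.152 rad/s (from 0.82 rev/s).
Crank pin A relative to C: A = (d + r cosθ, r sinθ); lever angle φ = atan2(r sinθ, d + r cosθ).
Differentiating tanφ: φ̇ = rω(d cosθ + r)/(d² + r² + 2dr cosθ).
d² + r² + 2dr cosθ = |CA|² = 0.282391 m²;  d cosθ + r = +0.48135 m.
|ω_lever| = |0.1399·5.152·+0.48135| / 0.282391 = 1.2286 rad/s.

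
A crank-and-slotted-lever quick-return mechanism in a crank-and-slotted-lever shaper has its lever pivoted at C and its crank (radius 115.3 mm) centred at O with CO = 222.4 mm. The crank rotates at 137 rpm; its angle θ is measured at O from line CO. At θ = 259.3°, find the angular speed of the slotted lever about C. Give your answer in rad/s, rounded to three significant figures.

ω = 14.35 rad/s (from 137 rpm).
Crank pin A relative to C: A = (d + r cosθ, r sinθ); lever angle φ = atan2(r sinθ, d + r cosθ).
Differentiating tanφ: φ̇ = rω(d cosθ + r)/(d² + r² + 2dr cosθ).
d² + r² + 2dr cosθ = |CA|² = 0.0532339 m²;  d cosθ + r = +0.074008 m.
|ω_lever| = |0.1153·14.35·+0.074008| / 0.0532339 = 2.2997 rad/s.

2.30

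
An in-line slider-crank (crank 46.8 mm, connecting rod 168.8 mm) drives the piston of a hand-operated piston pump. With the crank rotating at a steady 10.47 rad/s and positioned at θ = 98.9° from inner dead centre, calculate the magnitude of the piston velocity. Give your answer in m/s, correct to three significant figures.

0.463

ω = 10.47 rad/s
For an in-line slider-crank, x = r cosθ + √(L² − r² sin²θ), so v = −rω sinθ·[1 + r cosθ/√(L² − r² sin²θ)].
With r = 0.0468 m, L = 0.1688 m, θ = 98.9°: √(L² − r² sin²θ) = 0.16234 m.
v = −0.0468·10.47·0.98796·[1 + 0.0468·-0.15471/0.16234] = -0.46251 m/s.
|v| = 0.46251 m/s.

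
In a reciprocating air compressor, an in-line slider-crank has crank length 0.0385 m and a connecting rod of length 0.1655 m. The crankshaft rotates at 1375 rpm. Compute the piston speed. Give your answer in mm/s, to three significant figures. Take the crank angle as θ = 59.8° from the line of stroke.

ω = 2π·1375/60 = 144 rad/s
For an in-line slider-crank, x = r cosθ + √(L² − r² sin²θ), so v = −rω sinθ·[1 + r cosθ/√(L² − r² sin²θ)].
With r = 0.0385 m, L = 0.1655 m, θ = 59.8°: √(L² − r² sin²θ) = 0.16212 m.
v = −0.0385·144·0.86427·[1 + 0.0385·0.50302/0.16212] = -5.3635 m/s.
|v| = 5.3635 m/s = 5363.5 mm/s.

5360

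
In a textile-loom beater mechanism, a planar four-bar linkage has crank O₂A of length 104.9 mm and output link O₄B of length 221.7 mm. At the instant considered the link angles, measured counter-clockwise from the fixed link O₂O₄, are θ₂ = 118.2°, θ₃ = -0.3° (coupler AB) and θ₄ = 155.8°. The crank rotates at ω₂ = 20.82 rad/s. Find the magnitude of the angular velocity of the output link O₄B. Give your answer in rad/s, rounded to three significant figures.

21.4

ω₂ = 20.82 rad/s
Differentiating the loop-closure r₂e^{iθ₂}+r₃e^{iθ₃}=r₁+r₄e^{iθ₄} gives r₂ω₂e^{iθ₂}+r₃ω₃e^{iθ₃}=r₄ω₄e^{iθ₄}.
Eliminating the other unknown: ω₄ = r₂ω₂ sin(θ₂−θ₃) / [r₄ sin(θ₄−θ₃)].
Numerator sine = +0.87882; denominator sine = +0.40514.
Result = 0.1049·20.82·(+0.87882) / (0.2217·(+0.40514)) = +21.369 rad/s; magnitude 21.369 rad/s.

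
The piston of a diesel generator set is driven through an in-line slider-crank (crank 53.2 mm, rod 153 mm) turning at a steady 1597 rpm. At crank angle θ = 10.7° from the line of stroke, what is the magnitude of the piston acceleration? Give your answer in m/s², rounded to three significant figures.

ω = 2π·1597/60 = 167.2 rad/s
x(θ) = r cosθ + √(L² − r² sin²θ); with ω constant, a = ω²·d²x/dθ².
d²x/dθ² = −r cosθ − r²(cos2θ)/√u − r⁴ sin²2θ/(4u^{3/2}),  u = L² − r² sin²θ = 0.0233114 m².
Substituting r = 0.0532 m, L = 0.153 m, θ = 10.7°: d²x/dθ² = -0.069609 m.
a = ω²·d²x/dθ² = (167.2)²·(-0.069609) = -1946.8 m/s²;  |a| = 1946.8 m/s².

1950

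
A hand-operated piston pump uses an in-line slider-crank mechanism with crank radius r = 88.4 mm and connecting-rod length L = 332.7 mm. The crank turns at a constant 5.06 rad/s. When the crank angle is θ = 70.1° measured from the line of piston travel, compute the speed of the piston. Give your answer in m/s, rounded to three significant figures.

0.460

ω = 5.06 rad/s
For an in-line slider-crank, x = r cosθ + √(L² − r² sin²θ), so v = −rω sinθ·[1 + r cosθ/√(L² − r² sin²θ)].
With r = 0.0884 m, L = 0.3327 m, θ = 70.1°: √(L² − r² sin²θ) = 0.32215 m.
v = −0.0884·5.06·0.94029·[1 + 0.0884·0.34038/0.32215] = -0.45988 m/s.
|v| = 0.45988 m/s.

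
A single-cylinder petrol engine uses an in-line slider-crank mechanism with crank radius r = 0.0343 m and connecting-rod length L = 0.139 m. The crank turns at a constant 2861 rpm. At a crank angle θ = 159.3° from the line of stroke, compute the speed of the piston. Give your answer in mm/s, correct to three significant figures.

2790

ω = 2π·2861/60 = 299.6 rad/s
For an in-line slider-crank, x = r cosθ + √(L² − r² sin²θ), so v = −rω sinθ·[1 + r cosθ/√(L² − r² sin²θ)].
With r = 0.0343 m, L = 0.139 m, θ = 159.3°: √(L² − r² sin²θ) = 0.13847 m.
v = −0.0343·299.6·0.35347·[1 + 0.0343·-0.93544/0.13847] = -2.7908 m/s.
|v| = 2.7908 m/s = 2790.8 mm/s.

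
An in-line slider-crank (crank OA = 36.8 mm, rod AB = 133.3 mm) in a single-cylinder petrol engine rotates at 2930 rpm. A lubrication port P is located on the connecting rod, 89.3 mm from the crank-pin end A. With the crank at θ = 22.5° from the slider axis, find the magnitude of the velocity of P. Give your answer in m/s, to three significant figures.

6.12

ω = 306.8 rad/s.  Crank-pin speed |V_A| = rω = 11.291 m/s, perpendicular to OA.
Rod angle: sinφ = −(r/L) sinθ ⇒ φ = -6.064°; ω_rod = −rω cosθ/√(L²−r²sin²θ) = -78.699 rad/s.
V_P = V_A + ω_rod × AP, with AP = 0.0893 m along the rod.
Components: V_Px = −rω sinθ − a·ω_rod·sinφ = -5.0635 m/s;  V_Py = rω cosθ + a·ω_rod·cosφ = +3.4434 m/s.
|V_P| = √(V_Px² + V_Py²) = 6.1233 m/s.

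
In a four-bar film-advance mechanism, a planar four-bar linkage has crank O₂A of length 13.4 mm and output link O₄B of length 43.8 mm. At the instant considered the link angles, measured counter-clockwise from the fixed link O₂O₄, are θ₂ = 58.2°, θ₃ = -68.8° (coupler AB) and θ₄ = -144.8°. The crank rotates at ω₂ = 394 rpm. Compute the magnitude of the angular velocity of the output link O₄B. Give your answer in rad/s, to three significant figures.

ω₂ = 41.26 rad/s (from 394 rpm).
Differentiating the loop-closure r₂e^{iθ₂}+r₃e^{iθ₃}=r₁+r₄e^{iθ₄} gives r₂ω₂e^{iθ₂}+r₃ω₃e^{iθ₃}=r₄ω₄e^{iθ₄}.
Eliminating the other unknown: ω₄ = r₂ω₂ sin(θ₂−θ₃) / [r₄ sin(θ₄−θ₃)].
Numerator sine = +0.79864; denominator sine = -0.97030.
Result = 0.0134·41.26·(+0.79864) / (0.0438·(-0.97030)) = -10.39 rad/s; magnitude 10.39 rad/s.

10.4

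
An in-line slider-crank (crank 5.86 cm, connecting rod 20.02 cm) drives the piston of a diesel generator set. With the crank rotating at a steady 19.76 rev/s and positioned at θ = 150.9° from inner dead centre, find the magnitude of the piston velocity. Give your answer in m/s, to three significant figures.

2.62

ω = 2π·19.8 = 124.2 rad/s
For an in-line slider-crank, x = r cosθ + √(L² − r² sin²θ), so v = −rω sinθ·[1 + r cosθ/√(L² − r² sin²θ)].
With r = 0.0586 m, L = 0.2002 m, θ = 150.9°: √(L² − r² sin²θ) = 0.19816 m.
v = −0.0586·124.2·0.48634·[1 + 0.0586·-0.87377/0.19816] = -2.6241 m/s.
|v| = 2.6241 m/s.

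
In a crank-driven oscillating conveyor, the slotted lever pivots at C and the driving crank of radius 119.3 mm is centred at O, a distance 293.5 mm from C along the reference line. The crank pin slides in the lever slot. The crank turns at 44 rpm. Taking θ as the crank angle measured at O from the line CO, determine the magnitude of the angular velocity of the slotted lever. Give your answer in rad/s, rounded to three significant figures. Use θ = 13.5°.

1.32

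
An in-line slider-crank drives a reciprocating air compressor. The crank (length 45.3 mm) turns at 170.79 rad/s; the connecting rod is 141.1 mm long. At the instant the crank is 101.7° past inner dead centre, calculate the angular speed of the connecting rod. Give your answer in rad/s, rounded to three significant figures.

ω = 170.8 rad/s
The rod makes angle φ with the slider axis where L sinφ = r sinθ; differentiating, L cosφ·φ̇ = r ω cosθ.
L cosφ = √(L² − r² sin²θ) = 0.13395 m.
|ω_rod| = r ω |cosθ| / √(L² − r² sin²θ) = 0.0453·170.8·0.20279/0.13395 = 11.713 rad/s.

11.7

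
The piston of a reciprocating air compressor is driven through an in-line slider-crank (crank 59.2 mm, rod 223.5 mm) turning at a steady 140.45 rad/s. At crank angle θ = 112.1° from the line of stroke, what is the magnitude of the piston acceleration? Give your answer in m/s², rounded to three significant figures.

665

ω = 140.4 rad/s
x(θ) = r cosθ + √(L² − r² sin²θ); with ω constant, a = ω²·d²x/dθ².
d²x/dθ² = −r cosθ − r²(cos2θ)/√u − r⁴ sin²2θ/(4u^{3/2}),  u = L² − r² sin²θ = 0.0469437 m².
Substituting r = 0.0592 m, L = 0.2235 m, θ = 112.1°: d²x/dθ² = +0.033722 m.
a = ω²·d²x/dθ² = (140.4)²·(+0.033722) = +665.21 m/s²;  |a| = 665.21 m/s².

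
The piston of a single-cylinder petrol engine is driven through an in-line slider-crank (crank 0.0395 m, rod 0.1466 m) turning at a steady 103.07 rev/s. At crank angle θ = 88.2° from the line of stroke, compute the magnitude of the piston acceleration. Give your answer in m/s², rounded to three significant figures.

4100

ω = 2π·103 = 647.6 rad/s
x(θ) = r cosθ + √(L² − r² sin²θ); with ω constant, a = ω²·d²x/dθ².
d²x/dθ² = −r cosθ − r²(cos2θ)/√u − r⁴ sin²2θ/(4u^{3/2}),  u = L² − r² sin²θ = 0.0199328 m².
Substituting r = 0.0395 m, L = 0.1466 m, θ = 88.2°: d²x/dθ² = +0.0097878 m.
a = ω²·d²x/dθ² = (647.6)²·(+0.0097878) = +4105 m/s²;  |a| = 4105 m/s².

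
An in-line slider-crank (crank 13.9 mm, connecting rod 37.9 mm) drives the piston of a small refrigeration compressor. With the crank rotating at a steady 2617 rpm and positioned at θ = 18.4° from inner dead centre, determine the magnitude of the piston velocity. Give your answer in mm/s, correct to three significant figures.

1620

ω = 2π·2617/60 = 274.1 rad/s
For an in-line slider-crank, x = r cosθ + √(L² − r² sin²θ), so v = −rω sinθ·[1 + r cosθ/√(L² − r² sin²θ)].
With r = 0.0139 m, L = 0.0379 m, θ = 18.4°: √(L² − r² sin²θ) = 0.037645 m.
v = −0.0139·274.1·0.31565·[1 + 0.0139·0.94888/0.037645] = -1.6237 m/s.
|v| = 1.6237 m/s = 1623.7 mm/s.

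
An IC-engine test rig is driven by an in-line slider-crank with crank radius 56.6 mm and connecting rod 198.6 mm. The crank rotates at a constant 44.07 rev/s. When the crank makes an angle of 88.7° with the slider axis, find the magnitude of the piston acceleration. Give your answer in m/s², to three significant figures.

ω = 2π·44.1 = 276.9 rad/s
x(θ) = r cosθ + √(L² − r² sin²θ); with ω constant, a = ω²·d²x/dθ².
d²x/dθ² = −r cosθ − r²(cos2θ)/√u − r⁴ sin²2θ/(4u^{3/2}),  u = L² − r² sin²θ = 0.03624 m².
Substituting r = 0.0566 m, L = 0.1986 m, θ = 88.7°: d²x/dθ² = +0.015526 m.
a = ω²·d²x/dθ² = (276.9)²·(+0.015526) = +1190.4 m/s²;  |a| = 1190.4 m/s².

1190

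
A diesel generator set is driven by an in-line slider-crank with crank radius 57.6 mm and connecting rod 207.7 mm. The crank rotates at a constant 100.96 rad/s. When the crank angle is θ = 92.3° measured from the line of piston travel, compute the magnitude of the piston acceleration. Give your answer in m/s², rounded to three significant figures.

ω = 101 rad/s
x(θ) = r cosθ + √(L² − r² sin²θ); with ω constant, a = ω²·d²x/dθ².
d²x/dθ² = −r cosθ − r²(cos2θ)/√u − r⁴ sin²2θ/(4u^{3/2}),  u = L² − r² sin²θ = 0.0398269 m².
Substituting r = 0.0576 m, L = 0.2077 m, θ = 92.3°: d²x/dθ² = +0.018881 m.
a = ω²·d²x/dθ² = (101)²·(+0.018881) = +192.45 m/s²;  |a| = 192.45 m/s².

192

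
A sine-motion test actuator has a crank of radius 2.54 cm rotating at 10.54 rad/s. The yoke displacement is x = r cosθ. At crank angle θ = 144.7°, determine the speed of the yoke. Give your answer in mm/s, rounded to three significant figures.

155

ω = 10.54 rad/s
x = r cosθ ⇒ ẋ = −rω sinθ.
|v| = rω|sinθ| = 0.0254·10.54·|sin 144.7°| = 0.1547 m/s = 154.7 mm/s.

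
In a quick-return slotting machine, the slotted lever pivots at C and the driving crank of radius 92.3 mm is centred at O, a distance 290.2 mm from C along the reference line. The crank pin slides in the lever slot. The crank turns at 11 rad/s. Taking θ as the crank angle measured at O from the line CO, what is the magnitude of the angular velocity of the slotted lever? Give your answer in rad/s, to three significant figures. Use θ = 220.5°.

ω = 11 rad/s
Crank pin A relative to C: A = (d + r cosθ, r sinθ); lever angle φ = atan2(r sinθ, d + r cosθ).
Differentiating tanφ: φ̇ = rω(d cosθ + r)/(d² + r² + 2dr cosθ).
d² + r² + 2dr cosθ = |CA|² = 0.0519997 m²;  d cosθ + r = -0.12837 m.
|ω_lever| = |0.0923·11·-0.12837| / 0.0519997 = 2.5064 rad/s.

2.51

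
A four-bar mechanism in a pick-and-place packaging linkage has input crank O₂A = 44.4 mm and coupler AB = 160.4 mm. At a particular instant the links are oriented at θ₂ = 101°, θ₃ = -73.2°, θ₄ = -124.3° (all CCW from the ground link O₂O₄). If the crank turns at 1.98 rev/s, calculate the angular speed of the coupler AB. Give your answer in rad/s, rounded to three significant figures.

3.15

ω₂ = 12.44 rad/s (from 1.98 rev/s).
Differentiating the loop-closure r₂e^{iθ₂}+r₃e^{iθ₃}=r₁+r₄e^{iθ₄} gives r₂ω₂e^{iθ₂}+r₃ω₃e^{iθ₃}=r₄ω₄e^{iθ₄}.
Eliminating the other unknown: ω₃ = r₂ω₂ sin(θ₄−θ₂) / [r₃ sin(θ₃−θ₄)].
Numerator sine = +0.71080; denominator sine = +0.77824.
Result = 0.0444·12.44·(+0.71080) / (0.1604·(+0.77824)) = +3.1453 rad/s; magnitude 3.1453 rad/s.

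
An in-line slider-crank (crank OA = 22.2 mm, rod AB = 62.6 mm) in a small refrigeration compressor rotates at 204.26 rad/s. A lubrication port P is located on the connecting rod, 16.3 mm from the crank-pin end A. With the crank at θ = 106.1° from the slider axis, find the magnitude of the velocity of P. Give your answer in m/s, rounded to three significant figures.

ω = 204.3 rad/s.  Crank-pin speed |V_A| = rω = 4.5346 m/s, perpendicular to OA.
Rod angle: sinφ = −(r/L) sinθ ⇒ φ = -19.921°; ω_rod = −rω cosθ/√(L²−r²sin²θ) = +21.366 rad/s.
V_P = V_A + ω_rod × AP, with AP = 0.0163 m along the rod.
Components: V_Px = −rω sinθ − a·ω_rod·sinφ = -4.2381 m/s;  V_Py = rω cosθ + a·ω_rod·cosφ = -0.93007 m/s.
|V_P| = √(V_Px² + V_Py²) = 4.3389 m/s.

4.34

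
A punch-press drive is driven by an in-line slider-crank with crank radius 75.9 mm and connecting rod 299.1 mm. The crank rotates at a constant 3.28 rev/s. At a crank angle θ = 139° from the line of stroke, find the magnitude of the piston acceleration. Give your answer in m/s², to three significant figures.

ω = 2π·3.28 = 20.61 rad/s
x(θ) = r cosθ + √(L² − r² sin²θ); with ω constant, a = ω²·d²x/dθ².
d²x/dθ² = −r cosθ − r²(cos2θ)/√u − r⁴ sin²2θ/(4u^{3/2}),  u = L² − r² sin²θ = 0.0869813 m².
Substituting r = 0.0759 m, L = 0.2991 m, θ = 139°: d²x/dθ² = +0.054247 m.
a = ω²·d²x/dθ² = (20.61)²·(+0.054247) = +23.04 m/s²;  |a| = 23.04 m/s².

23.0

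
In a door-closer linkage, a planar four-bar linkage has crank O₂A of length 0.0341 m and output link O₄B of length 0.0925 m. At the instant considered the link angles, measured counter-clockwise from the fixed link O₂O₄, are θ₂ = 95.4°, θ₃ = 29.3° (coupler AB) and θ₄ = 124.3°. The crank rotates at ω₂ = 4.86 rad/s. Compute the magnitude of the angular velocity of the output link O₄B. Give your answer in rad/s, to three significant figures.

1.64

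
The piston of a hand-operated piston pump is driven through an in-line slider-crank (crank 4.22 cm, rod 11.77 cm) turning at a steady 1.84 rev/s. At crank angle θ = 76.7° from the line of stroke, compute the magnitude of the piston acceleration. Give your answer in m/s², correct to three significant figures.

ω = 2π·1.84 = 11.56 rad/s
x(θ) = r cosθ + √(L² − r² sin²θ); with ω constant, a = ω²·d²x/dθ².
d²x/dθ² = −r cosθ − r²(cos2θ)/√u − r⁴ sin²2θ/(4u^{3/2}),  u = L² − r² sin²θ = 0.0121667 m².
Substituting r = 0.0422 m, L = 0.1177 m, θ = 76.7°: d²x/dθ² = +0.0046096 m.
a = ω²·d²x/dθ² = (11.56)²·(+0.0046096) = +0.61611 m/s²;  |a| = 0.61611 m/s².

0.616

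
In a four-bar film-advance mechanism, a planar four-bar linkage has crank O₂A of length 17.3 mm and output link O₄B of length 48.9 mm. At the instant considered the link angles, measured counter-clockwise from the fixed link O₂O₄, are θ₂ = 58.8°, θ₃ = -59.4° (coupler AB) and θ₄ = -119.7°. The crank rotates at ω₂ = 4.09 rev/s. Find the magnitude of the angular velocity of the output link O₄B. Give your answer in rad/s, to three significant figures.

9.22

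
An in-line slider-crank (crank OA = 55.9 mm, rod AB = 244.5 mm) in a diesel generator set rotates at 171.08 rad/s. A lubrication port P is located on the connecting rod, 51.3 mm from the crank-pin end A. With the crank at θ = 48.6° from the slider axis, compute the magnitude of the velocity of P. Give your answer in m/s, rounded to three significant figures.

ω = 171.1 rad/s.  Crank-pin speed |V_A| = rω = 9.5634 m/s, perpendicular to OA.
Rod angle: sinφ = −(r/L) sinθ ⇒ φ = -9.875°; ω_rod = −rω cosθ/√(L²−r²sin²θ) = -26.256 rad/s.
V_P = V_A + ω_rod × AP, with AP = 0.0513 m along the rod.
Components: V_Px = −rω sinθ − a·ω_rod·sinφ = -7.4046 m/s;  V_Py = rω cosθ + a·ω_rod·cosφ = +4.9974 m/s.
|V_P| = √(V_Px² + V_Py²) = 8.9332 m/s.

8.93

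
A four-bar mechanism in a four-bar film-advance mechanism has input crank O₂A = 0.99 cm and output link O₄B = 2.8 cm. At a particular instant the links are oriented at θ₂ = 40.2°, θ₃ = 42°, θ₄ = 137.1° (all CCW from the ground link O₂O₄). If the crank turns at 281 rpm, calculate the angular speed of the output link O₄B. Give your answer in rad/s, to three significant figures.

ω₂ = 29.43 rad/s (from 281 rpm).
Differentiating the loop-closure r₂e^{iθ₂}+r₃e^{iθ₃}=r₁+r₄e^{iθ₄} gives r₂ω₂e^{iθ₂}+r₃ω₃e^{iθ₃}=r₄ω₄e^{iθ₄}.
Eliminating the other unknown: ω₄ = r₂ω₂ sin(θ₂−θ₃) / [r₄ sin(θ₄−θ₃)].
Numerator sine = -0.03141; denominator sine = +0.99604.
Result = 0.0099·29.43·(-0.03141) / (0.028·(+0.99604)) = -0.32811 rad/s; magnitude 0.32811 rad/s.

0.328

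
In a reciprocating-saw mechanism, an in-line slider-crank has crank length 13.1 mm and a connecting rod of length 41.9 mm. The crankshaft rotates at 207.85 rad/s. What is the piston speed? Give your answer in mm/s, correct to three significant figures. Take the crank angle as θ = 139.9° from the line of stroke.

1330

ω = 207.8 rad/s
For an in-line slider-crank, x = r cosθ + √(L² − r² sin²θ), so v = −rω sinθ·[1 + r cosθ/√(L² − r² sin²θ)].
With r = 0.0131 m, L = 0.0419 m, θ = 139.9°: √(L² − r² sin²θ) = 0.041042 m.
v = −0.0131·207.8·0.64412·[1 + 0.0131·-0.76492/0.041042] = -1.3256 m/s.
|v| = 1.3256 m/s = 1325.6 mm/s.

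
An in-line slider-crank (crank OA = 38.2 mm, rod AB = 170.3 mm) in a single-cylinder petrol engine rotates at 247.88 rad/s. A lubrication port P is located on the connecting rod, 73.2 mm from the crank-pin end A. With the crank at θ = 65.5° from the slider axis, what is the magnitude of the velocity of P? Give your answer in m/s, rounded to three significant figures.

ω = 247.9 rad/s.  Crank-pin speed |V_A| = rω = 9.469 m/s, perpendicular to OA.
Rod angle: sinφ = −(r/L) sinθ ⇒ φ = -11.778°; ω_rod = −rω cosθ/√(L²−r²sin²θ) = -23.554 rad/s.
V_P = V_A + ω_rod × AP, with AP = 0.0732 m along the rod.
Components: V_Px = −rω sinθ − a·ω_rod·sinφ = -8.9684 m/s;  V_Py = rω cosθ + a·ω_rod·cosφ = +2.2389 m/s.
|V_P| = √(V_Px² + V_Py²) = 9.2436 m/s.

9.24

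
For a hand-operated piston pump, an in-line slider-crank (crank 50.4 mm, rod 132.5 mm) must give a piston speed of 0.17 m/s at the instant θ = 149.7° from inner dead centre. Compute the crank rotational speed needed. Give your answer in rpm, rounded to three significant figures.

For an in-line slider-crank, |v_piston| = rω|sinθ|·[1 + r cosθ/√(L² − r² sin²θ)].
With r = 0.0504 m, L = 0.1325 m, θ = 149.7°: the bracketed kinematic factor |dx/dθ| = 0.016919 m.
ω = v/|dx/dθ| = 0.17/0.016919 = 10.048 rad/s.
N = 60ω/(2π) = 95.95 rpm.

96.0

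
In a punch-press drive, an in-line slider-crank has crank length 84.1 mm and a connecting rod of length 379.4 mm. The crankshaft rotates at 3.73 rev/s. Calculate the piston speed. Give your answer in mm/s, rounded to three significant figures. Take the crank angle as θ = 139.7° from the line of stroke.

1060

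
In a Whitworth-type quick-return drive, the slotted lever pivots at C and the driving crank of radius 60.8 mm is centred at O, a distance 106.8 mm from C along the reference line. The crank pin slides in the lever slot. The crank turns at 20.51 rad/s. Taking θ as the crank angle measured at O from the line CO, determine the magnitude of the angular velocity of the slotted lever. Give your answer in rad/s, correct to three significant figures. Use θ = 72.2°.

6.11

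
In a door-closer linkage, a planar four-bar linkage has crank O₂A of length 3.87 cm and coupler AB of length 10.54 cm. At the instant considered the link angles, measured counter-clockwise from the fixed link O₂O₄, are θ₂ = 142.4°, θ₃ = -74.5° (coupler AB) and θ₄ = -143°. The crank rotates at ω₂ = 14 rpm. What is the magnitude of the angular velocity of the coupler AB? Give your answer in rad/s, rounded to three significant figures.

ω₂ = 1.466 rad/s (from 14 rpm).
Differentiating the loop-closure r₂e^{iθ₂}+r₃e^{iθ₃}=r₁+r₄e^{iθ₄} gives r₂ω₂e^{iθ₂}+r₃ω₃e^{iθ₃}=r₄ω₄e^{iθ₄}.
Eliminating the other unknown: ω₃ = r₂ω₂ sin(θ₄−θ₂) / [r₃ sin(θ₃−θ₄)].
Numerator sine = +0.96410; denominator sine = +0.93042.
Result = 0.0387·1.466·(+0.96410) / (0.1054·(+0.93042)) = +0.55779 rad/s; magnitude 0.55779 rad/s.

0.558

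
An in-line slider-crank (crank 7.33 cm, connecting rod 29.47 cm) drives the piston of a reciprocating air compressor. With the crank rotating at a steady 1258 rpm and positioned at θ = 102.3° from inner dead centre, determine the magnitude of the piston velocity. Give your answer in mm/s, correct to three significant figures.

ω = 2π·1258/60 = 131.7 rad/s
For an in-line slider-crank, x = r cosθ + √(L² − r² sin²θ), so v = −rω sinθ·[1 + r cosθ/√(L² − r² sin²θ)].
With r = 0.0733 m, L = 0.2947 m, θ = 102.3°: √(L² − r² sin²θ) = 0.28587 m.
v = −0.0733·131.7·0.97705·[1 + 0.0733·-0.21303/0.28587] = -8.9193 m/s.
|v| = 8.9193 m/s = 8919.3 mm/s.

8920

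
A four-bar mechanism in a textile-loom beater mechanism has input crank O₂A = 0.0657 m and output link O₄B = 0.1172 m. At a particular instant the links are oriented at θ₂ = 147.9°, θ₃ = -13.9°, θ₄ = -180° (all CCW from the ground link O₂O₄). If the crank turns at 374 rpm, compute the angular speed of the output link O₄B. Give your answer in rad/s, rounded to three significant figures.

28.5

ω₂ = 39.17 rad/s (from 374 rpm).
Differentiating the loop-closure r₂e^{iθ₂}+r₃e^{iθ₃}=r₁+r₄e^{iθ₄} gives r₂ω₂e^{iθ₂}+r₃ω₃e^{iθ₃}=r₄ω₄e^{iθ₄}.
Eliminating the other unknown: ω₄ = r₂ω₂ sin(θ₂−θ₃) / [r₄ sin(θ₄−θ₃)].
Numerator sine = +0.31233; denominator sine = -0.24023.
Result = 0.0657·39.17·(+0.31233) / (0.1172·(-0.24023)) = -28.545 rad/s; magnitude 28.545 rad/s.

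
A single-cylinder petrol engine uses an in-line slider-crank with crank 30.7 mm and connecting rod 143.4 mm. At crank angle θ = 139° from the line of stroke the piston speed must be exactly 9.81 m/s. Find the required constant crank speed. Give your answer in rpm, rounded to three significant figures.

5560

For an in-line slider-crank, |v_piston| = rω|sinθ|·[1 + r cosθ/√(L² − r² sin²θ)].
With r = 0.0307 m, L = 0.1434 m, θ = 139°: the bracketed kinematic factor |dx/dθ| = 0.016854 m.
ω = v/|dx/dθ| = 9.81/0.016854 = 582.05 rad/s.
N = 60ω/(2π) = 5558.2 rpm.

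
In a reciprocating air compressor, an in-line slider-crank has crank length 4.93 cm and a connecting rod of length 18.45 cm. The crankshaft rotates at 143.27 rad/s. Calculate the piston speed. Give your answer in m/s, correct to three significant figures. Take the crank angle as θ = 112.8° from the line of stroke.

ω = 143.3 rad/s
For an in-line slider-crank, x = r cosθ + √(L² − r² sin²θ), so v = −rω sinθ·[1 + r cosθ/√(L² − r² sin²θ)].
With r = 0.0493 m, L = 0.1845 m, θ = 112.8°: √(L² − r² sin²θ) = 0.17881 m.
v = −0.0493·143.3·0.92186·[1 + 0.0493·-0.38752/0.17881] = -5.8156 m/s.
|v| = 5.8156 m/s.

5.82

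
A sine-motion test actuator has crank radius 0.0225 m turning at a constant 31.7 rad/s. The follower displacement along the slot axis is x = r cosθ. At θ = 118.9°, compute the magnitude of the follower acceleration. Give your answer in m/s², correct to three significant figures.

ω = 31.7 rad/s
x = r cosθ ⇒ ẍ = −rω² cosθ (ω constant).
|a| = rω²|cosθ| = 0.0225·(31.7)²·|cos 118.9°| = 10.927 m/s².

10.9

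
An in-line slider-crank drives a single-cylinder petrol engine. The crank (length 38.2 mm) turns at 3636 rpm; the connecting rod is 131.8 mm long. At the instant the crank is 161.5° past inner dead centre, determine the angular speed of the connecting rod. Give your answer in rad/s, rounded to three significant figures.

105

ω = 380.8 rad/s (converted from 3636 rpm).
The rod makes angle φ with the slider axis where L sinφ = r sinθ; differentiating, L cosφ·φ̇ = r ω cosθ.
L cosφ = √(L² − r² sin²θ) = 0.13124 m.
|ω_rod| = r ω |cosθ| / √(L² − r² sin²θ) = 0.0382·380.8·0.94832/0.13124 = 105.1 rad/s.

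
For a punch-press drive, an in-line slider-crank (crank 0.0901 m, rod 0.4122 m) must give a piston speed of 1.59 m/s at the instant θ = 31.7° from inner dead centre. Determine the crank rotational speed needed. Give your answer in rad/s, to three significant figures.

28.3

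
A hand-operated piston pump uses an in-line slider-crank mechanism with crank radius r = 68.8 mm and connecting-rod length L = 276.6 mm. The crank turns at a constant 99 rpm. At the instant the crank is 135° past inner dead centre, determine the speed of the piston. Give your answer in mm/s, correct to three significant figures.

ω = 2π·99/60 = 10.37 rad/s
For an in-line slider-crank, x = r cosθ + √(L² − r² sin²θ), so v = −rω sinθ·[1 + r cosθ/√(L² − r² sin²θ)].
With r = 0.0688 m, L = 0.2766 m, θ = 135°: √(L² − r² sin²θ) = 0.27229 m.
v = −0.0688·10.37·0.70711·[1 + 0.0688·-0.70711/0.27229] = -0.41424 m/s.
|v| = 0.41424 m/s = 414.24 mm/s.

414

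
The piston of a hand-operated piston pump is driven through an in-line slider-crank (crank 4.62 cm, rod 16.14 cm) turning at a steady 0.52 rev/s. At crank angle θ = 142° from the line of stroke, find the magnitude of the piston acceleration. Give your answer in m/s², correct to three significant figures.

0.351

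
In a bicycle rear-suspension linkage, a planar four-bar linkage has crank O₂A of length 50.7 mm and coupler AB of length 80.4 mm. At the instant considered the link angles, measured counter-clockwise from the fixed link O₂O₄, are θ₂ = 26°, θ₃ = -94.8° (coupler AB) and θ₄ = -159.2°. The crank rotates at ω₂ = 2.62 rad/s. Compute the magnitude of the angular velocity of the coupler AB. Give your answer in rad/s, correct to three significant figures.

0.166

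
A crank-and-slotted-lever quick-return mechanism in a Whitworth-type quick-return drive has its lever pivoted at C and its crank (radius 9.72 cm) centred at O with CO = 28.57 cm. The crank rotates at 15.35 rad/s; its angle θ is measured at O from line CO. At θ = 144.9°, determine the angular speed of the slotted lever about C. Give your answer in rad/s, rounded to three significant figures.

ω = 15.35 rad/s
Crank pin A relative to C: A = (d + r cosθ, r sinθ); lever angle φ = atan2(r sinθ, d + r cosθ).
Differentiating tanφ: φ̇ = rω(d cosθ + r)/(d² + r² + 2dr cosθ).
d² + r² + 2dr cosθ = |CA|² = 0.0456322 m²;  d cosθ + r = -0.13655 m.
|ω_lever| = |0.0972·15.35·-0.13655| / 0.0456322 = 4.4646 rad/s.

4.46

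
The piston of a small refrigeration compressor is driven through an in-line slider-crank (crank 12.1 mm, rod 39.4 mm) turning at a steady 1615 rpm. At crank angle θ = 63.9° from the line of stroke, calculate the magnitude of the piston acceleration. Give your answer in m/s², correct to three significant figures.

ω = 2π·1615/60 = 169.1 rad/s
x(θ) = r cosθ + √(L² − r² sin²θ); with ω constant, a = ω²·d²x/dθ².
d²x/dθ² = −r cosθ − r²(cos2θ)/√u − r⁴ sin²2θ/(4u^{3/2}),  u = L² − r² sin²θ = 0.00143429 m².
Substituting r = 0.0121 m, L = 0.0394 m, θ = 63.9°: d²x/dθ² = -0.0030154 m.
a = ω²·d²x/dθ² = (169.1)²·(-0.0030154) = -86.248 m/s²;  |a| = 86.248 m/s².

86.2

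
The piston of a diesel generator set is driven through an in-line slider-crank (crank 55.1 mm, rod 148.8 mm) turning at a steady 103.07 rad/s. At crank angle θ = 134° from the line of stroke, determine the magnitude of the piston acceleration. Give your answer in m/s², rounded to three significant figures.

406

ω = 103.1 rad/s
x(θ) = r cosθ + √(L² − r² sin²θ); with ω constant, a = ω²·d²x/dθ².
d²x/dθ² = −r cosθ − r²(cos2θ)/√u − r⁴ sin²2θ/(4u^{3/2}),  u = L² − r² sin²θ = 0.0205705 m².
Substituting r = 0.0551 m, L = 0.1488 m, θ = 134°: d²x/dθ² = +0.038234 m.
a = ω²·d²x/dθ² = (103.1)²·(+0.038234) = +406.18 m/s²;  |a| = 406.18 m/s².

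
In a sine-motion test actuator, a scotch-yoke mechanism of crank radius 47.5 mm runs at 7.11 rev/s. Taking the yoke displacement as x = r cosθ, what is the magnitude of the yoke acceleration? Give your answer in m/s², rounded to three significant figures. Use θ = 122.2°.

50.5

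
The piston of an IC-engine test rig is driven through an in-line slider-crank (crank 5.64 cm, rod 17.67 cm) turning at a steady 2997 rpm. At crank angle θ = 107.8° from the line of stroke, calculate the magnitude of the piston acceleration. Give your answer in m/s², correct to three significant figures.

ω = 2π·2997/60 = 313.8 rad/s
x(θ) = r cosθ + √(L² − r² sin²θ); with ω constant, a = ω²·d²x/dθ².
d²x/dθ² = −r cosθ − r²(cos2θ)/√u − r⁴ sin²2θ/(4u^{3/2}),  u = L² − r² sin²θ = 0.0283392 m².
Substituting r = 0.0564 m, L = 0.1767 m, θ = 107.8°: d²x/dθ² = +0.032426 m.
a = ω²·d²x/dθ² = (313.8)²·(+0.032426) = +3193.9 m/s²;  |a| = 3193.9 m/s².

3190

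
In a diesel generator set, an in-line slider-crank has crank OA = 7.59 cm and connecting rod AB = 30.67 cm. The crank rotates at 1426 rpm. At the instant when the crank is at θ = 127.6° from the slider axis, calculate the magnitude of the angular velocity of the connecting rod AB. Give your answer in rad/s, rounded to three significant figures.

23.0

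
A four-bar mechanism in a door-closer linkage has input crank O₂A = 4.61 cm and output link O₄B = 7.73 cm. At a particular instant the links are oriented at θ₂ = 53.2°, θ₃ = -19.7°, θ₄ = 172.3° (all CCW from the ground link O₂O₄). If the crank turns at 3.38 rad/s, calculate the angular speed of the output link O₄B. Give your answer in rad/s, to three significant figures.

ω₂ = 3.38 rad/s
Differentiating the loop-closure r₂e^{iθ₂}+r₃e^{iθ₃}=r₁+r₄e^{iθ₄} gives r₂ω₂e^{iθ₂}+r₃ω₃e^{iθ₃}=r₄ω₄e^{iθ₄}.
Eliminating the other unknown: ω₄ = r₂ω₂ sin(θ₂−θ₃) / [r₄ sin(θ₄−θ₃)].
Numerator sine = +0.95579; denominator sine = -0.20791.
Result = 0.0461·3.38·(+0.95579) / (0.0773·(-0.20791)) = -9.2667 rad/s; magnitude 9.2667 rad/s.

9.27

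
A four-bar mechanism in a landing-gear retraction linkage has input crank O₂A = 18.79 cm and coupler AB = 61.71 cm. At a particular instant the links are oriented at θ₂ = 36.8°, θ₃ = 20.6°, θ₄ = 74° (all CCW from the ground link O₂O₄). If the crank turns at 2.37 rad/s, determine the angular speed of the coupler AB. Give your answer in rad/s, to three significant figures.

ω₂ = 2.37 rad/s
Differentiating the loop-closure r₂e^{iθ₂}+r₃e^{iθ₃}=r₁+r₄e^{iθ₄} gives r₂ω₂e^{iθ₂}+r₃ω₃e^{iθ₃}=r₄ω₄e^{iθ₄}.
Eliminating the other unknown: ω₃ = r₂ω₂ sin(θ₄−θ₂) / [r₃ sin(θ₃−θ₄)].
Numerator sine = +0.60460; denominator sine = -0.80282.
Result = 0.1879·2.37·(+0.60460) / (0.6171·(-0.80282)) = -0.54346 rad/s; magnitude 0.54346 rad/s.

0.543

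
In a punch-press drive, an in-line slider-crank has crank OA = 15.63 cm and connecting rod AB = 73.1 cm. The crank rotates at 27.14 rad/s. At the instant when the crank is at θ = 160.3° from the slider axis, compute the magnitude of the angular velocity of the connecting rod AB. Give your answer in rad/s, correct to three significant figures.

ω = 27.14 rad/s
The rod makes angle φ with the slider axis where L sinφ = r sinθ; differentiating, L cosφ·φ̇ = r ω cosθ.
L cosφ = √(L² − r² sin²θ) = 0.7291 m.
|ω_rod| = r ω |cosθ| / √(L² − r² sin²θ) = 0.1563·27.14·0.94147/0.7291 = 5.4776 rad/s.

5.48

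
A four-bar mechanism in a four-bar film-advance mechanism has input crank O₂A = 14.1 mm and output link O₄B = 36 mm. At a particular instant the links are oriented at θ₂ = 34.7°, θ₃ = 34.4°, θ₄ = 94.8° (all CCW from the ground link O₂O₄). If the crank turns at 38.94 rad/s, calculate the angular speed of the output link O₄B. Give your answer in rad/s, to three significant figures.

0.0918

ω₂ = 38.94 rad/s
Differentiating the loop-closure r₂e^{iθ₂}+r₃e^{iθ₃}=r₁+r₄e^{iθ₄} gives r₂ω₂e^{iθ₂}+r₃ω₃e^{iθ₃}=r₄ω₄e^{iθ₄}.
Eliminating the other unknown: ω₄ = r₂ω₂ sin(θ₂−θ₃) / [r₄ sin(θ₄−θ₃)].
Numerator sine = +0.00524; denominator sine = +0.86949.
Result = 0.0141·38.94·(+0.00524) / (0.036·(+0.86949)) = +0.091842 rad/s; magnitude 0.091842 rad/s.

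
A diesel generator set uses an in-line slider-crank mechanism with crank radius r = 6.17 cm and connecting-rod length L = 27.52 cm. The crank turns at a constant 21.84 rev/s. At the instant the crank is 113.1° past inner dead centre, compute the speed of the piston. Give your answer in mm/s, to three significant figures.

ω = 2π·21.8 = 137.2 rad/s
For an in-line slider-crank, x = r cosθ + √(L² − r² sin²θ), so v = −rω sinθ·[1 + r cosθ/√(L² − r² sin²θ)].
With r = 0.0617 m, L = 0.2752 m, θ = 113.1°: √(L² − r² sin²θ) = 0.26928 m.
v = −0.0617·137.2·0.91982·[1 + 0.0617·-0.39234/0.26928] = -7.0878 m/s.
|v| = 7.0878 m/s = 7087.8 mm/s.

7090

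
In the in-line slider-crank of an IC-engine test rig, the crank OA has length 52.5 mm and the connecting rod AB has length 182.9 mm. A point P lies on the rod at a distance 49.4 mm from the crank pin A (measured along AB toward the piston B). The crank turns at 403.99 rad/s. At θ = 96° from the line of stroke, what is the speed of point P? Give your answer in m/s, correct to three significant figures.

21.0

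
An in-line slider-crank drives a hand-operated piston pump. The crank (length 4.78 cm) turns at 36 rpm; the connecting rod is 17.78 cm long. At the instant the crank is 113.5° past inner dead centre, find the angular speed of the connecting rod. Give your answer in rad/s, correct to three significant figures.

ω = 3.77 rad/s (converted from 36 rpm).
The rod makes angle φ with the slider axis where L sinφ = r sinθ; differentiating, L cosφ·φ̇ = r ω cosθ.
L cosφ = √(L² − r² sin²θ) = 0.17231 m.
|ω_rod| = r ω |cosθ| / √(L² − r² sin²θ) = 0.0478·3.77·0.39875/0.17231 = 0.41701 rad/s.

0.417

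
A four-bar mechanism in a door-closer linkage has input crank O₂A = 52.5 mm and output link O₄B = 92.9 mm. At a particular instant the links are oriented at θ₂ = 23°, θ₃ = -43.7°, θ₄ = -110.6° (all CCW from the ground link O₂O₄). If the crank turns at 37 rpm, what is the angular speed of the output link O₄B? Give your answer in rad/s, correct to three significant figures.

ω₂ = 3.875 rad/s (from 37 rpm).
Differentiating the loop-closure r₂e^{iθ₂}+r₃e^{iθ₃}=r₁+r₄e^{iθ₄} gives r₂ω₂e^{iθ₂}+r₃ω₃e^{iθ₃}=r₄ω₄e^{iθ₄}.
Eliminating the other unknown: ω₄ = r₂ω₂ sin(θ₂−θ₃) / [r₄ sin(θ₄−θ₃)].
Numerator sine = +0.91845; denominator sine = -0.91982.
Result = 0.0525·3.875·(+0.91845) / (0.0929·(-0.91982)) = -2.1864 rad/s; magnitude 2.1864 rad/s.

2.19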